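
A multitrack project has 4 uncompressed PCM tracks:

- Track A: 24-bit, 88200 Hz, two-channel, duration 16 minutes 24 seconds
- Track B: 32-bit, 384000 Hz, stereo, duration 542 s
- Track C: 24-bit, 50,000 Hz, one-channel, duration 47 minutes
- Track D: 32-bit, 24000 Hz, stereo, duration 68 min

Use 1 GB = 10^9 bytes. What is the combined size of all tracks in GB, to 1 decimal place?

3.4 GB

Track A: 16 minutes 24 seconds = 984 s; 88,200 × 984 × 3 × 2 = 520,732,800 bytes.
Track B: 384,000 × 542 × 4 × 2 = 1,665,024,000 bytes.
Track C: 47 minutes = 2,820 s; 50,000 × 2,820 × 3 × 1 = 423,000,000 bytes.
Track D: 68 min = 4,080 s; 24,000 × 4,080 × 4 × 2 = 783,360,000 bytes.
Total = 3,392,116,800 bytes = 3.4 GB.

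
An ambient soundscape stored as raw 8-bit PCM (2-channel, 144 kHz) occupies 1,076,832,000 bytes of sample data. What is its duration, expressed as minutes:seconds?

62:19

Byte rate = 144,000 × 1 × 2 = 288,000 bytes/s.
Duration = 1,076,832,000 / 288,000 = 3,739 s.
3,739 s = 62:19.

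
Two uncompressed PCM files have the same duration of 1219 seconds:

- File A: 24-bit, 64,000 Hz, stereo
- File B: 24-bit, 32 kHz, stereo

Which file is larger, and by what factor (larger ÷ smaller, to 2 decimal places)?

File A: 64,000 × 3 × 2 = 384,000 bytes/s.
File B: 32,000 × 3 × 2 = 192,000 bytes/s.
File A is larger; ratio = 468,096,000 / 234,048,000 = 2.00.

File A, by a factor of 2.00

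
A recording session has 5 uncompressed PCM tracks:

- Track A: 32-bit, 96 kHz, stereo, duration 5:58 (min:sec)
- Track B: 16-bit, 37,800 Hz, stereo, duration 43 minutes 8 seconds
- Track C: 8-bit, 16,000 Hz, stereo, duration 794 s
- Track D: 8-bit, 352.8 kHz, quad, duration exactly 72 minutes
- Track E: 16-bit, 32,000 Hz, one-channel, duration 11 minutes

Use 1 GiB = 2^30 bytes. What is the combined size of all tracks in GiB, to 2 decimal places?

Track A: 5:58 (min:sec) = 358 s; 96,000 × 358 × 4 × 2 = 274,944,000 bytes.
Track B: 43 minutes 8 seconds = 2,588 s; 37,800 × 2,588 × 2 × 2 = 391,305,600 bytes.
Track C: 16,000 × 794 × 1 × 2 = 25,408,000 bytes.
Track D: exactly 72 minutes = 4,320 s; 352,800 × 4,320 × 1 × 4 = 6,096,384,000 bytes.
Track E: 11 minutes = 660 s; 32,000 × 660 × 2 × 1 = 42,240,000 bytes.
Total = 6,830,281,600 bytes = 6.36 GiB.

6.36 GiB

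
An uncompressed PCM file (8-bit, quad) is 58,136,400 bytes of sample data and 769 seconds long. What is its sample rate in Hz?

18,900 Hz

Bytes = sample_rate × seconds × bytes_per_sample × channels.
sample_rate = 58,136,400 / (769 × 1 × 4) = 58,136,400 / 3,076 = 18,900 Hz.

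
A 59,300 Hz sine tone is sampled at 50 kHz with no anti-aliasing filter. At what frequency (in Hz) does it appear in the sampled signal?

Nyquist = 50,000/2 = 25,000 Hz; 59,300 Hz exceeds it.
Alias = |59,300 − 1×50,000| = |59,300 − 50,000| = 9,300 Hz.

9,300 Hz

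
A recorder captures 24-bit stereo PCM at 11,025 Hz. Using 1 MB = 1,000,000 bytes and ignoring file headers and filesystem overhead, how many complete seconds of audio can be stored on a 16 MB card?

241 seconds

Uncompressed byte rate = 11,025 × 3 × 2 = 66,150 bytes/s.
Capacity = 16 × 1,000,000 = 16,000,000 bytes.
16,000,000 / 66,150 ≈ 241.87 s → 241 seconds.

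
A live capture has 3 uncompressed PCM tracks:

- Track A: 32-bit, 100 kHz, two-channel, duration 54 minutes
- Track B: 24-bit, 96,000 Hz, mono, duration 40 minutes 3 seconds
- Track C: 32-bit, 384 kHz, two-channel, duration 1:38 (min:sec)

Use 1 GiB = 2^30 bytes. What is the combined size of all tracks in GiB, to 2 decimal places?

Track A: 54 minutes = 3,240 s; 100,000 × 3,240 × 4 × 2 = 2,592,000,000 bytes.
Track B: 40 minutes 3 seconds = 2,403 s; 96,000 × 2,403 × 3 × 1 = 692,064,000 bytes.
Track C: 1:38 (min:sec) = 98 s; 384,000 × 98 × 4 × 2 = 301,056,000 bytes.
Total = 3,585,120,000 bytes = 3.34 GiB.

3.34 GiB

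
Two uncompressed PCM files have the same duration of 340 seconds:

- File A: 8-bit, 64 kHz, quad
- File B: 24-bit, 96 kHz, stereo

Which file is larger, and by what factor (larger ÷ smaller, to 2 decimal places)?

File A: 64,000 × 1 × 4 = 256,000 bytes/s.
File B: 96,000 × 3 × 2 = 576,000 bytes/s.
File B is larger; ratio = 195,840,000 / 87,040,000 = 2.25.

File B, by a factor of 2.25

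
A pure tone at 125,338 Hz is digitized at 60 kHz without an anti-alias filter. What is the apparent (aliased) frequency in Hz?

Nyquist = 60,000/2 = 30,000 Hz; 125,338 Hz exceeds it.
Alias = |125,338 − 2×60,000| = |125,338 − 120,000| = 5,338 Hz.

5,338 Hz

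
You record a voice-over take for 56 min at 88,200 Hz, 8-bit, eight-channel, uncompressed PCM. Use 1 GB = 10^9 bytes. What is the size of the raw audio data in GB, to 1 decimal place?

2.4 GB

Duration = 56 min = 3,360 s.
Bytes = 88,200 samples/s × 3,360 s × 1 bytes/sample × 8 ch = 2,370,816,000 bytes.
2,370,816,000 / 1,000,000,000 = 2.4 GB.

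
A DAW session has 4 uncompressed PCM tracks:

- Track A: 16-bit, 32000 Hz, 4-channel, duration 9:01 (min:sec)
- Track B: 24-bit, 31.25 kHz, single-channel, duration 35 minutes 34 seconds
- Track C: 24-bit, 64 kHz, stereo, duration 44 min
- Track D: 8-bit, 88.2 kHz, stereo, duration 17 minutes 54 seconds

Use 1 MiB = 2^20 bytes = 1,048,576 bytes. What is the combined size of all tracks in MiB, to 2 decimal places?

Track A: 9:01 (min:sec) = 541 s; 32,000 × 541 × 2 × 4 = 138,496,000 bytes.
Track B: 35 minutes 34 seconds = 2,134 s; 31,250 × 2,134 × 3 × 1 = 200,062,500 bytes.
Track C: 44 min = 2,640 s; 64,000 × 2,640 × 3 × 2 = 1,013,760,000 bytes.
Track D: 17 minutes 54 seconds = 1,074 s; 88,200 × 1,074 × 1 × 2 = 189,453,600 bytes.
Total = 1,541,772,100 bytes = 1470.35 MiB.

1470.35 MiB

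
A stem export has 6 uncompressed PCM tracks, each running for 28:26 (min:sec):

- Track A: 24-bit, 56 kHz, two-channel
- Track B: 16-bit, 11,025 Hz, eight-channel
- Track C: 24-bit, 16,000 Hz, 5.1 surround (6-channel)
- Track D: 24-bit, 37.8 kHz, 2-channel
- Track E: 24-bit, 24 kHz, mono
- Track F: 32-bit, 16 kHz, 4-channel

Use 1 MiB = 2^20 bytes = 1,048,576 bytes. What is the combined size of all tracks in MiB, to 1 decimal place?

2204.9 MiB

28:26 (min:sec) = 1,706 s.
Track A: 56,000 × 1,706 × 3 × 2 = 573,216,000 bytes.
Track B: 11,025 × 1,706 × 2 × 8 = 300,938,400 bytes.
Track C: 16,000 × 1,706 × 3 × 6 = 491,328,000 bytes.
Track D: 37,800 × 1,706 × 3 × 2 = 386,920,800 bytes.
Track E: 24,000 × 1,706 × 3 × 1 = 122,832,000 bytes.
Track F: 16,000 × 1,706 × 4 × 4 = 436,736,000 bytes.
Total = 2,311,971,200 bytes = 2204.9 MiB.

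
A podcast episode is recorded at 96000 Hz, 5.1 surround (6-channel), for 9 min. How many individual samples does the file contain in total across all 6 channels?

9 min = 540 s.
96,000 × 540 s × 6 ch = 311,040,000 samples.

311,040,000 samples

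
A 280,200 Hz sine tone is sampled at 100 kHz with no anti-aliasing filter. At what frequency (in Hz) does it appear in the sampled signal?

19,800 Hz

Nyquist = 100,000/2 = 50,000 Hz; 280,200 Hz exceeds it.
Alias = |280,200 − 3×100,000| = |280,200 − 300,000| = 19,800 Hz.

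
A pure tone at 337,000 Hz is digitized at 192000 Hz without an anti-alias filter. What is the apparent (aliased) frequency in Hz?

47,000 Hz

Nyquist = 192,000/2 = 96,000 Hz; 337,000 Hz exceeds it.
Alias = |337,000 − 2×192,000| = |337,000 − 384,000| = 47,000 Hz.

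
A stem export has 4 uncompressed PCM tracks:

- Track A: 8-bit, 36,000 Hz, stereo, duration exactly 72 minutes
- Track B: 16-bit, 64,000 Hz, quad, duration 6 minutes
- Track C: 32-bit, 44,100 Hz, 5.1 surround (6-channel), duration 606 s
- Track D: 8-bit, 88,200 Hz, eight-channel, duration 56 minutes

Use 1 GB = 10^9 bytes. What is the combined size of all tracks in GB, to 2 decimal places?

3.51 GB

Track A: exactly 72 minutes = 4,320 s; 36,000 × 4,320 × 1 × 2 = 311,040,000 bytes.
Track B: 6 minutes = 360 s; 64,000 × 360 × 2 × 4 = 184,320,000 bytes.
Track C: 44,100 × 606 × 4 × 6 = 641,390,400 bytes.
Track D: 56 minutes = 3,360 s; 88,200 × 3,360 × 1 × 8 = 2,370,816,000 bytes.
Total = 3,507,566,400 bytes = 3.51 GB.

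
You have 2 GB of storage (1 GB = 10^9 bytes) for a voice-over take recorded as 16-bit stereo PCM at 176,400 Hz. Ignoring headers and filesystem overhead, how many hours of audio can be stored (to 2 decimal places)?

0.79 hours

Uncompressed byte rate = 176,400 × 2 × 2 = 705,600 bytes/s.
Capacity = 2 × 1,000,000,000 = 2,000,000,000 bytes.
2,000,000,000 / 705,600 ≈ 2834.47 s → 0.79 hours.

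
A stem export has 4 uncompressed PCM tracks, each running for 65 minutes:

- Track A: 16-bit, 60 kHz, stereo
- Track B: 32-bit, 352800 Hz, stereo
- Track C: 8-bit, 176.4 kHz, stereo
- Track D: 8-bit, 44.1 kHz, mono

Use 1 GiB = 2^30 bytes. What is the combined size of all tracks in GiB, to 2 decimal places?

12.56 GiB

65 minutes = 3,900 s.
Track A: 60,000 × 3,900 × 2 × 2 = 936,000,000 bytes.
Track B: 352,800 × 3,900 × 4 × 2 = 11,007,360,000 bytes.
Track C: 176,400 × 3,900 × 1 × 2 = 1,375,920,000 bytes.
Track D: 44,100 × 3,900 × 1 × 1 = 171,990,000 bytes.
Total = 13,491,270,000 bytes = 12.56 GiB.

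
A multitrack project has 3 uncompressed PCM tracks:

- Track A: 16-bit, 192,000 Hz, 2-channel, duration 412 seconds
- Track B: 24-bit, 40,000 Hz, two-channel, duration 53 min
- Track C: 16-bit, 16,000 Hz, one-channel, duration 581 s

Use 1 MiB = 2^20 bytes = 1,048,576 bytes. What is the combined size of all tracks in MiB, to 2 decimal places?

1047.33 MiB

Track A: 192,000 × 412 × 2 × 2 = 316,416,000 bytes.
Track B: 53 min = 3,180 s; 40,000 × 3,180 × 3 × 2 = 763,200,000 bytes.
Track C: 16,000 × 581 × 2 × 1 = 18,592,000 bytes.
Total = 1,098,208,000 bytes = 1047.33 MiB.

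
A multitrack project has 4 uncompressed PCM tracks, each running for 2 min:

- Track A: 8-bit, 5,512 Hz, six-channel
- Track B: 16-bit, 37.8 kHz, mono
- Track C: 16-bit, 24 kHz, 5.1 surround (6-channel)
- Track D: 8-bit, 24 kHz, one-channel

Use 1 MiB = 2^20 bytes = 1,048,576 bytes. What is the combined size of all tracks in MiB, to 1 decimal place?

48.1 MiB

2 min = 120 s.
Track A: 5,512 × 120 × 1 × 6 = 3,968,640 bytes.
Track B: 37,800 × 120 × 2 × 1 = 9,072,000 bytes.
Track C: 24,000 × 120 × 2 × 6 = 34,560,000 bytes.
Track D: 24,000 × 120 × 1 × 1 = 2,880,000 bytes.
Total = 50,480,640 bytes = 48.1 MiB.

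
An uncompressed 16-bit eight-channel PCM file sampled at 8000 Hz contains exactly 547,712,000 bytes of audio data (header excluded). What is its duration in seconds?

4,279 seconds

Byte rate = 8,000 × 2 × 8 = 128,000 bytes/s.
Duration = 547,712,000 / 128,000 = 4,279 s.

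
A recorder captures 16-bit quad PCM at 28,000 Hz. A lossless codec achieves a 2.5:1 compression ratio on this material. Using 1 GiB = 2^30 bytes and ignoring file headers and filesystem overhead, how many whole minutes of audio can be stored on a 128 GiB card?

Uncompressed byte rate = 28,000 × 2 × 4 = 224,000 bytes/s.
After 2.5:1 compression, effective rate ≈ 89600 bytes/s.
Capacity = 128 × 1,073,741,824 = 137,438,953,472 bytes.
137,438,953,472 / effective rate ≈ 1533916.89 s → 25,565 minutes.

25,565 minutes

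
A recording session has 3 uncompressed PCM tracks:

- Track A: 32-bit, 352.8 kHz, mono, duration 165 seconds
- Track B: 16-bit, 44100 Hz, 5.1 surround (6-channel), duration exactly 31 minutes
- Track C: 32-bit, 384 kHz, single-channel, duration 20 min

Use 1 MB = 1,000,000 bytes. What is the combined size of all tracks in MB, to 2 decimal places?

Track A: 352,800 × 165 × 4 × 1 = 232,848,000 bytes.
Track B: exactly 31 minutes = 1,860 s; 44,100 × 1,860 × 2 × 6 = 984,312,000 bytes.
Track C: 20 min = 1,200 s; 384,000 × 1,200 × 4 × 1 = 1,843,200,000 bytes.
Total = 3,060,360,000 bytes = 3060.36 MB.

3060.36 MB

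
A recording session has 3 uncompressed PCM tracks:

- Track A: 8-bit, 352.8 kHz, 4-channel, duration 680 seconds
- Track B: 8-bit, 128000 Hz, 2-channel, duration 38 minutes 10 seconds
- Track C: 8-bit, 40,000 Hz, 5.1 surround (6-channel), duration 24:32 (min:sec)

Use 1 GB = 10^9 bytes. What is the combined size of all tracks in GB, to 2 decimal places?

Track A: 352,800 × 680 × 1 × 4 = 959,616,000 bytes.
Track B: 38 minutes 10 seconds = 2,290 s; 128,000 × 2,290 × 1 × 2 = 586,240,000 bytes.
Track C: 24:32 (min:sec) = 1,472 s; 40,000 × 1,472 × 1 × 6 = 353,280,000 bytes.
Total = 1,899,136,000 bytes = 1.90 GB.

1.90 GB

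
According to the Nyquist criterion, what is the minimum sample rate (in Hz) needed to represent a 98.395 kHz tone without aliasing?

Minimum sample rate = 2 × 98,395 Hz = 196,790 Hz.

196,790 Hz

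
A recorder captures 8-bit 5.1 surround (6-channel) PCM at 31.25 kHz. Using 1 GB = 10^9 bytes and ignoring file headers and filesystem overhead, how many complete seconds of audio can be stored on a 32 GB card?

170,666 seconds

Uncompressed byte rate = 31,250 × 1 × 6 = 187,500 bytes/s.
Capacity = 32 × 1,000,000,000 = 32,000,000,000 bytes.
32,000,000,000 / 187,500 ≈ 170666.67 s → 170,666 seconds.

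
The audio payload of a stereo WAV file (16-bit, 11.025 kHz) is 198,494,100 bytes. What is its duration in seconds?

4,501 seconds

Byte rate = 11,025 × 2 × 2 = 44,100 bytes/s.
Duration = 198,494,100 / 44,100 = 4,501 s.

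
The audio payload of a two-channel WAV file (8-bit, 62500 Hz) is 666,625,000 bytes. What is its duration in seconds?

Byte rate = 62,500 × 1 × 2 = 125,000 bytes/s.
Duration = 666,625,000 / 125,000 = 5,333 s.

5,333 seconds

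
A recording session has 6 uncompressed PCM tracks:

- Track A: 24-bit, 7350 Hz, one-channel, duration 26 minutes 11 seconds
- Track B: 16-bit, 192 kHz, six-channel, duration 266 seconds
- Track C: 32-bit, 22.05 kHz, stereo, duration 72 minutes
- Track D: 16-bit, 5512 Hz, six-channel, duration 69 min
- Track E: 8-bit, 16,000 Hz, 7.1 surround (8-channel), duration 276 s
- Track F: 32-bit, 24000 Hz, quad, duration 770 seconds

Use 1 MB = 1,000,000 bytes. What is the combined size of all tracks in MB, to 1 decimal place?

Track A: 26 minutes 11 seconds = 1,571 s; 7,350 × 1,571 × 3 × 1 = 34,640,550 bytes.
Track B: 192,000 × 266 × 2 × 6 = 612,864,000 bytes.
Track C: 72 minutes = 4,320 s; 22,050 × 4,320 × 4 × 2 = 762,048,000 bytes.
Track D: 69 min = 4,140 s; 5,512 × 4,140 × 2 × 6 = 273,836,160 bytes.
Track E: 16,000 × 276 × 1 × 8 = 35,328,000 bytes.
Track F: 24,000 × 770 × 4 × 4 = 295,680,000 bytes.
Total = 2,014,396,710 bytes = 2014.4 MB.

2014.4 MB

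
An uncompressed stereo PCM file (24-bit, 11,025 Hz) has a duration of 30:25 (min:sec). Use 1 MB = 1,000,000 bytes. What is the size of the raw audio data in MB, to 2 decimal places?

Duration = 30:25 (min:sec) = 1,825 s.
Bytes = 11,025 samples/s × 1,825 s × 3 bytes/sample × 2 ch = 120,723,750 bytes.
120,723,750 / 1,000,000 = 120.72 MB.

120.72 MB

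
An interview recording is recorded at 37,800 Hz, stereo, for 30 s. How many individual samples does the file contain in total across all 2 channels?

37,800 × 30 s × 2 ch = 2,268,000 samples.

2,268,000 samples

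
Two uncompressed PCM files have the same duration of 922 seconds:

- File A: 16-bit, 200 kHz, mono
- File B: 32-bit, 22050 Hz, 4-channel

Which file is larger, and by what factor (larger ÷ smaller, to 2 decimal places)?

File A, by a factor of 1.13

File A: 200,000 × 2 × 1 = 400,000 bytes/s.
File B: 22,050 × 4 × 4 = 352,800 bytes/s.
File A is larger; ratio = 368,800,000 / 325,281,600 = 1.13.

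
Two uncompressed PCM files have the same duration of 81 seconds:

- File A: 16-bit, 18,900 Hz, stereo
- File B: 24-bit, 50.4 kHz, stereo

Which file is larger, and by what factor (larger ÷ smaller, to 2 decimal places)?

File B, by a factor of 4.00

File A: 18,900 × 2 × 2 = 75,600 bytes/s.
File B: 50,400 × 3 × 2 = 302,400 bytes/s.
File B is larger; ratio = 24,494,400 / 6,123,600 = 4.00.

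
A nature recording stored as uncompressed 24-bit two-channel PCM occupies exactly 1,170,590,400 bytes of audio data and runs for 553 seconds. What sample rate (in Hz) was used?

Bytes = sample_rate × seconds × bytes_per_sample × channels.
sample_rate = 1,170,590,400 / (553 × 3 × 2) = 1,170,590,400 / 3,318 = 352,800 Hz.

352,800 Hz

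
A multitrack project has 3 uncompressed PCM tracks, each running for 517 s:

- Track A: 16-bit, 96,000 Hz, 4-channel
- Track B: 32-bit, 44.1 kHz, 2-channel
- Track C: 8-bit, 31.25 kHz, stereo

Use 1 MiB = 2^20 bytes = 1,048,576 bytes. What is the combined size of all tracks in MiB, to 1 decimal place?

583.4 MiB

Track A: 96,000 × 517 × 2 × 4 = 397,056,000 bytes.
Track B: 44,100 × 517 × 4 × 2 = 182,397,600 bytes.
Track C: 31,250 × 517 × 1 × 2 = 32,312,500 bytes.
Total = 611,766,100 bytes = 583.4 MiB.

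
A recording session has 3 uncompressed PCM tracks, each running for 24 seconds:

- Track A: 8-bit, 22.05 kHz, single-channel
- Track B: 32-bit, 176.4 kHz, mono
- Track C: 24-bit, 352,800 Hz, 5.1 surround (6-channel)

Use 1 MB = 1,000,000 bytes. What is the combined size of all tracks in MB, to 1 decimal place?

169.9 MB

Track A: 22,050 × 24 × 1 × 1 = 529,200 bytes.
Track B: 176,400 × 24 × 4 × 1 = 16,934,400 bytes.
Track C: 352,800 × 24 × 3 × 6 = 152,409,600 bytes.
Total = 169,873,200 bytes = 169.9 MB.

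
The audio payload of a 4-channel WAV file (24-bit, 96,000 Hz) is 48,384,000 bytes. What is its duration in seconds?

Byte rate = 96,000 × 3 × 4 = 1,152,000 bytes/s.
Duration = 48,384,000 / 1,152,000 = 42 s.

42 seconds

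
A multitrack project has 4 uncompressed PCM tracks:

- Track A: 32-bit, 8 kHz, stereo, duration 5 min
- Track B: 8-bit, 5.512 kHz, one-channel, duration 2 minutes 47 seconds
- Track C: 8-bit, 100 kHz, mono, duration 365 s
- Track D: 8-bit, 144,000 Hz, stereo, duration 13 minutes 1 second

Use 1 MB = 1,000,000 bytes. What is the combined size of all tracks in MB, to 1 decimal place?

281.5 MB

Track A: 5 min = 300 s; 8,000 × 300 × 4 × 2 = 19,200,000 bytes.
Track B: 2 minutes 47 seconds = 167 s; 5,512 × 167 × 1 × 1 = 920,504 bytes.
Track C: 100,000 × 365 × 1 × 1 = 36,500,000 bytes.
Track D: 13 minutes 1 second = 781 s; 144,000 × 781 × 1 × 2 = 224,928,000 bytes.
Total = 281,548,504 bytes = 281.5 MB.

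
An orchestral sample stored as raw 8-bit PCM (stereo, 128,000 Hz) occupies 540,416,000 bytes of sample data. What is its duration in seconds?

Byte rate = 128,000 × 1 × 2 = 256,000 bytes/s.
Duration = 540,416,000 / 256,000 = 2,111 s.

2,111 seconds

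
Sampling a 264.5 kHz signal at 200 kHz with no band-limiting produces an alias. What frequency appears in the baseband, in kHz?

Nyquist = 200,000/2 = 100,000 Hz; 264,500 Hz exceeds it.
Alias = |264,500 − 1×200,000| = |264,500 − 200,000| = 64,500 Hz = 64.5 kHz.

64.5 kHz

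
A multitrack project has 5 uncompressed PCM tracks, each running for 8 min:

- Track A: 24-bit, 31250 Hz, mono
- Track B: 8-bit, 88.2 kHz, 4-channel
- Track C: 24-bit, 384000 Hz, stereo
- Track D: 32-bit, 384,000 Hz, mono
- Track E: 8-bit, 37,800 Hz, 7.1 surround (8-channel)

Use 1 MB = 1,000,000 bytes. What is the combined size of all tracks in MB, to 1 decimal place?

8 min = 480 s.
Track A: 31,250 × 480 × 3 × 1 = 45,000,000 bytes.
Track B: 88,200 × 480 × 1 × 4 = 169,344,000 bytes.
Track C: 384,000 × 480 × 3 × 2 = 1,105,920,000 bytes.
Track D: 384,000 × 480 × 4 × 1 = 737,280,000 bytes.
Track E: 37,800 × 480 × 1 × 8 = 145,152,000 bytes.
Total = 2,202,696,000 bytes = 2202.7 MB.

2202.7 MB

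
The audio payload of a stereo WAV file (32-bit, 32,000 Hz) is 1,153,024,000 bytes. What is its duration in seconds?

Byte rate = 32,000 × 4 × 2 = 256,000 bytes/s.
Duration = 1,153,024,000 / 256,000 = 4,504 s.

4,504 seconds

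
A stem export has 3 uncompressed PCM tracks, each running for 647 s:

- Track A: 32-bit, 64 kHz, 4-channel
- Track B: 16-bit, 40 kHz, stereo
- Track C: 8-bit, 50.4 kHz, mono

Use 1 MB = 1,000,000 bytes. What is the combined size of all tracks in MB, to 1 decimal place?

Track A: 64,000 × 647 × 4 × 4 = 662,528,000 bytes.
Track B: 40,000 × 647 × 2 × 2 = 103,520,000 bytes.
Track C: 50,400 × 647 × 1 × 1 = 32,608,800 bytes.
Total = 798,656,800 bytes = 798.7 MB.

798.7 MB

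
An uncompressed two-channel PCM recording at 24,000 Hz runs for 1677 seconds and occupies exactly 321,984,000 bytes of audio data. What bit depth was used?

Bytes per sample = 321,984,000 / (24,000 × 1,677 × 2) = 321,984,000 / 80,496,000 = 4.
Bit depth = 4 × 8 = 32 bits.

32 bits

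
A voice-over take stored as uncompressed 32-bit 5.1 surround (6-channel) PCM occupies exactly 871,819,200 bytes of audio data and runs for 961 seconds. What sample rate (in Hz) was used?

Bytes = sample_rate × seconds × bytes_per_sample × channels.
sample_rate = 871,819,200 / (961 × 4 × 6) = 871,819,200 / 23,064 = 37,800 Hz.

37,800 Hz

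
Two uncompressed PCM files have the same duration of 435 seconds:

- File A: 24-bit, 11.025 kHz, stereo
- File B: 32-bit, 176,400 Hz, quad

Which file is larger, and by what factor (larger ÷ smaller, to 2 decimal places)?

File A: 11,025 × 3 × 2 = 66,150 bytes/s.
File B: 176,400 × 4 × 4 = 2,822,400 bytes/s.
File B is larger; ratio = 1,227,744,000 / 28,775,250 = 42.67.

File B, by a factor of 42.67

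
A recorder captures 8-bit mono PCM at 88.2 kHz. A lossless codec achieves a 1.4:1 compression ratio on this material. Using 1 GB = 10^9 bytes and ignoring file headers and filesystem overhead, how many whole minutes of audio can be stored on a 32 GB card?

Uncompressed byte rate = 88,200 × 1 × 1 = 88,200 bytes/s.
After 1.4:1 compression, effective rate ≈ 63000 bytes/s.
Capacity = 32 × 1,000,000,000 = 32,000,000,000 bytes.
32,000,000,000 / effective rate ≈ 507936.51 s → 8,465 minutes.

8,465 minutes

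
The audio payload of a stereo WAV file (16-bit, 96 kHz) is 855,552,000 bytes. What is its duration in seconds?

Byte rate = 96,000 × 2 × 2 = 384,000 bytes/s.
Duration = 855,552,000 / 384,000 = 2,228 s.

2,228 seconds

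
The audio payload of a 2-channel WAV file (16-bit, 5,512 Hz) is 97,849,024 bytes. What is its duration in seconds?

Byte rate = 5,512 × 2 × 2 = 22,048 bytes/s.
Duration = 97,849,024 / 22,048 = 4,438 s.

4,438 seconds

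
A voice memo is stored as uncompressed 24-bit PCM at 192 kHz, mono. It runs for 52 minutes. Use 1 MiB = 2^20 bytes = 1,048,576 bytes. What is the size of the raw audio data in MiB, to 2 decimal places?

Duration = 52 minutes = 3,120 s.
Bytes = 192,000 samples/s × 3,120 s × 3 bytes/sample × 1 ch = 1,797,120,000 bytes.
1,797,120,000 / 1,048,576 = 1713.87 MiB.

1713.87 MiB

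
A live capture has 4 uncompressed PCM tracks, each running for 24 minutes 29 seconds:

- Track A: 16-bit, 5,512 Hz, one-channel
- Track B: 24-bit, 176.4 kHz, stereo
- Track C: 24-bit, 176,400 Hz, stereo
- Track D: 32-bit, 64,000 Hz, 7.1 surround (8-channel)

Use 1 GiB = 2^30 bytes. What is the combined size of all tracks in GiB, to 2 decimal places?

24 minutes 29 seconds = 1,469 s.
Track A: 5,512 × 1,469 × 2 × 1 = 16,194,256 bytes.
Track B: 176,400 × 1,469 × 3 × 2 = 1,554,789,600 bytes.
Track C: 176,400 × 1,469 × 3 × 2 = 1,554,789,600 bytes.
Track D: 64,000 × 1,469 × 4 × 8 = 3,008,512,000 bytes.
Total = 6,134,285,456 bytes = 5.71 GiB.

5.71 GiB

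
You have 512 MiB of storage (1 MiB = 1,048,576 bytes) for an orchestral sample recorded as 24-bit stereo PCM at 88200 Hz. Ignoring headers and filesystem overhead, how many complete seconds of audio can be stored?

Uncompressed byte rate = 88,200 × 3 × 2 = 529,200 bytes/s.
Capacity = 512 × 1,048,576 = 536,870,912 bytes.
536,870,912 / 529,200 ≈ 1014.5 s → 1,014 seconds.

1,014 seconds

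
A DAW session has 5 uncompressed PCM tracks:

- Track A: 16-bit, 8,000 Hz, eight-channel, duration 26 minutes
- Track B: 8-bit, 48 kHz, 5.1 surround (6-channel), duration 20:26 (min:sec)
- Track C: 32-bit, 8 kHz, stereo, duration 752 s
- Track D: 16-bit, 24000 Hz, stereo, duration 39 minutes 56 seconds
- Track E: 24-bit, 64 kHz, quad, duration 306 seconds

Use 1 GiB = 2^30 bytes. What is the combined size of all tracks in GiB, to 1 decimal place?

1.0 GiB

Track A: 26 minutes = 1,560 s; 8,000 × 1,560 × 2 × 8 = 199,680,000 bytes.
Track B: 20:26 (min:sec) = 1,226 s; 48,000 × 1,226 × 1 × 6 = 353,088,000 bytes.
Track C: 8,000 × 752 × 4 × 2 = 48,128,000 bytes.
Track D: 39 minutes 56 seconds = 2,396 s; 24,000 × 2,396 × 2 × 2 = 230,016,000 bytes.
Track E: 64,000 × 306 × 3 × 4 = 235,008,000 bytes.
Total = 1,065,920,000 bytes = 1.0 GiB.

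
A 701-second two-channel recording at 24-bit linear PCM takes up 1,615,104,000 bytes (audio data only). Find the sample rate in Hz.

Bytes = sample_rate × seconds × bytes_per_sample × channels.
sample_rate = 1,615,104,000 / (701 × 3 × 2) = 1,615,104,000 / 4,206 = 384,000 Hz.

384,000 Hz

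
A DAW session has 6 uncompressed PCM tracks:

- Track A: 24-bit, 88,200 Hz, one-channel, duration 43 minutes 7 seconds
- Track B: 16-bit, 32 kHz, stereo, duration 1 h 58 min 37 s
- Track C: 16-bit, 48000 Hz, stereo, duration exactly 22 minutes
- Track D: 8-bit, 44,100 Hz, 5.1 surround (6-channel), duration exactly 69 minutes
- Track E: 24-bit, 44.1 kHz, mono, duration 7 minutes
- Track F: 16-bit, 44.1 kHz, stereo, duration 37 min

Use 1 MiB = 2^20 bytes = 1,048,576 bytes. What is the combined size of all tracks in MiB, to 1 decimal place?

3234.4 MiB

Track A: 43 minutes 7 seconds = 2,587 s; 88,200 × 2,587 × 3 × 1 = 684,520,200 bytes.
Track B: 1 h 58 min 37 s = 7,117 s; 32,000 × 7,117 × 2 × 2 = 910,976,000 bytes.
Track C: exactly 22 minutes = 1,320 s; 48,000 × 1,320 × 2 × 2 = 253,440,000 bytes.
Track D: exactly 69 minutes = 4,140 s; 44,100 × 4,140 × 1 × 6 = 1,095,444,000 bytes.
Track E: 7 minutes = 420 s; 44,100 × 420 × 3 × 1 = 55,566,000 bytes.
Track F: 37 min = 2,220 s; 44,100 × 2,220 × 2 × 2 = 391,608,000 bytes.
Total = 3,391,554,200 bytes = 3234.4 MiB.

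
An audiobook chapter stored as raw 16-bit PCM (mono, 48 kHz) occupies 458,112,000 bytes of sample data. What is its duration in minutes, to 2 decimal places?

Byte rate = 48,000 × 2 × 1 = 96,000 bytes/s.
Duration = 458,112,000 / 96,000 = 4,772 s.
4,772 s / 60 = 79.53 minutes.

79.53 minutes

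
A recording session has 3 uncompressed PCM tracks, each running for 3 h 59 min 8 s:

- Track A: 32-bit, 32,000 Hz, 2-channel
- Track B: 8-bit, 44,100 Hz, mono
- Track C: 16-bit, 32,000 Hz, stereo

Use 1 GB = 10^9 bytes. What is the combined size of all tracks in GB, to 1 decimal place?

6.1 GB

3 h 59 min 8 s = 14,348 s.
Track A: 32,000 × 14,348 × 4 × 2 = 3,673,088,000 bytes.
Track B: 44,100 × 14,348 × 1 × 1 = 632,746,800 bytes.
Track C: 32,000 × 14,348 × 2 × 2 = 1,836,544,000 bytes.
Total = 6,142,378,800 bytes = 6.1 GB.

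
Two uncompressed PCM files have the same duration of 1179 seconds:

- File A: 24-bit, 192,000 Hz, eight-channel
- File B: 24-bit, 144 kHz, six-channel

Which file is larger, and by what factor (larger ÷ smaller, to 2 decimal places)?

File A: 192,000 × 3 × 8 = 4,608,000 bytes/s.
File B: 144,000 × 3 × 6 = 2,592,000 bytes/s.
File A is larger; ratio = 5,432,832,000 / 3,055,968,000 = 1.78.

File A, by a factor of 1.78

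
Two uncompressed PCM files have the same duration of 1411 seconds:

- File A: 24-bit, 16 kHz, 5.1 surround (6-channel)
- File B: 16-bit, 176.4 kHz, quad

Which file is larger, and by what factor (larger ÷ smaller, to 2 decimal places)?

File B, by a factor of 4.90

File A: 16,000 × 3 × 6 = 288,000 bytes/s.
File B: 176,400 × 2 × 4 = 1,411,200 bytes/s.
File B is larger; ratio = 1,991,203,200 / 406,368,000 = 4.90.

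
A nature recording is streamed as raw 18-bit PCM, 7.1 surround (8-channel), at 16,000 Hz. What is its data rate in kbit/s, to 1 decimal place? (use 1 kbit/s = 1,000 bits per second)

Bit rate = 16,000 × 18 × 8 = 2,304,000 bits/s.
= 2304.0 kbit/s.

2304.0 kbit/s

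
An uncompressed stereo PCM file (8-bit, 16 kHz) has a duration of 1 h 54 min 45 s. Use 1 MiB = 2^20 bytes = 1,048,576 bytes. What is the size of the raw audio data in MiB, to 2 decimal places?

210.11 MiB

Duration = 1 h 54 min 45 s = 6,885 s.
Bytes = 16,000 samples/s × 6,885 s × 1 bytes/sample × 2 ch = 220,320,000 bytes.
220,320,000 / 1,048,576 = 210.11 MiB.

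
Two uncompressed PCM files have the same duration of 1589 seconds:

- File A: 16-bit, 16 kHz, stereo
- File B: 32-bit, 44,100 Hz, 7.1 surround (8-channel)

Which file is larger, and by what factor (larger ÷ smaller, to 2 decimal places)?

File B, by a factor of 22.05

File A: 16,000 × 2 × 2 = 64,000 bytes/s.
File B: 44,100 × 4 × 8 = 1,411,200 bytes/s.
File B is larger; ratio = 2,242,396,800 / 101,696,000 = 22.05.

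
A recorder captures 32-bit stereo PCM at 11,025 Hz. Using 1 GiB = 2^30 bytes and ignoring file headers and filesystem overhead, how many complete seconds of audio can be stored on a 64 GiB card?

Uncompressed byte rate = 11,025 × 4 × 2 = 88,200 bytes/s.
Capacity = 64 × 1,073,741,824 = 68,719,476,736 bytes.
68,719,476,736 / 88,200 ≈ 779132.39 s → 779,132 seconds.

779,132 seconds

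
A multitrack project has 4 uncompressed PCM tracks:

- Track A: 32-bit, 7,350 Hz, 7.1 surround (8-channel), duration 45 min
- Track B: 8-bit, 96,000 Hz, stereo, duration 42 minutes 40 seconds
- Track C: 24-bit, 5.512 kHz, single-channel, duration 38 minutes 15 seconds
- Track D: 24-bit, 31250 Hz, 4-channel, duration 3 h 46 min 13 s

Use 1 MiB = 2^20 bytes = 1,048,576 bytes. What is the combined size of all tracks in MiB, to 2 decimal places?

5964.65 MiB

Track A: 45 min = 2,700 s; 7,350 × 2,700 × 4 × 8 = 635,040,000 bytes.
Track B: 42 minutes 40 seconds = 2,560 s; 96,000 × 2,560 × 1 × 2 = 491,520,000 bytes.
Track C: 38 minutes 15 seconds = 2,295 s; 5,512 × 2,295 × 3 × 1 = 37,950,120 bytes.
Track D: 3 h 46 min 13 s = 13,573 s; 31,250 × 13,573 × 3 × 4 = 5,089,875,000 bytes.
Total = 6,254,385,120 bytes = 5964.65 MiB.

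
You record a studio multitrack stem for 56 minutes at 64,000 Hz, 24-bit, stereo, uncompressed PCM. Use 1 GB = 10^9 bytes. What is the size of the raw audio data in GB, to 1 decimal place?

Duration = 56 minutes = 3,360 s.
Bytes = 64,000 samples/s × 3,360 s × 3 bytes/sample × 2 ch = 1,290,240,000 bytes.
1,290,240,000 / 1,000,000,000 = 1.3 GB.

1.3 GB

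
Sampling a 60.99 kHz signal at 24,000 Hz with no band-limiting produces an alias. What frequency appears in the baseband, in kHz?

Nyquist = 24,000/2 = 12,000 Hz; 60,990 Hz exceeds it.
Alias = |60,990 − 3×24,000| = |60,990 − 72,000| = 11,010 Hz = 11.01 kHz.

11.01 kHz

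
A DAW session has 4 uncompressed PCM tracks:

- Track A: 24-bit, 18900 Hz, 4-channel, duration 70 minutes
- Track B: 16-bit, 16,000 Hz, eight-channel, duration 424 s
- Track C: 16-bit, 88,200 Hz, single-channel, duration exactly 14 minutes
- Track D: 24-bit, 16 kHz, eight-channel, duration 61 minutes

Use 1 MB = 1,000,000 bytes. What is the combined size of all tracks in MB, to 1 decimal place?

Track A: 70 minutes = 4,200 s; 18,900 × 4,200 × 3 × 4 = 952,560,000 bytes.
Track B: 16,000 × 424 × 2 × 8 = 108,544,000 bytes.
Track C: exactly 14 minutes = 840 s; 88,200 × 840 × 2 × 1 = 148,176,000 bytes.
Track D: 61 minutes = 3,660 s; 16,000 × 3,660 × 3 × 8 = 1,405,440,000 bytes.
Total = 2,614,720,000 bytes = 2614.7 MB.

2614.7 MB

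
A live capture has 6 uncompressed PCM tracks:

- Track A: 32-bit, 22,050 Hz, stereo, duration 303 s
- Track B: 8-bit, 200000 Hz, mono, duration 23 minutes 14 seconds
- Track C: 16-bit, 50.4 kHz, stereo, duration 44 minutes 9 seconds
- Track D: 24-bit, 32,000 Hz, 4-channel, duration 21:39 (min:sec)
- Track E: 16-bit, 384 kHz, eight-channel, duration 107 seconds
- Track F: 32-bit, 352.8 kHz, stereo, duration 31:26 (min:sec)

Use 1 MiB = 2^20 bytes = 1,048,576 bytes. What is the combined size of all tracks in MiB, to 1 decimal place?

Track A: 22,050 × 303 × 4 × 2 = 53,449,200 bytes.
Track B: 23 minutes 14 seconds = 1,394 s; 200,000 × 1,394 × 1 × 1 = 278,800,000 bytes.
Track C: 44 minutes 9 seconds = 2,649 s; 50,400 × 2,649 × 2 × 2 = 534,038,400 bytes.
Track D: 21:39 (min:sec) = 1,299 s; 32,000 × 1,299 × 3 × 4 = 498,816,000 bytes.
Track E: 384,000 × 107 × 2 × 8 = 657,408,000 bytes.
Track F: 31:26 (min:sec) = 1,886 s; 352,800 × 1,886 × 4 × 2 = 5,323,046,400 bytes.
Total = 7,345,558,000 bytes = 7005.3 MiB.

7005.3 MiB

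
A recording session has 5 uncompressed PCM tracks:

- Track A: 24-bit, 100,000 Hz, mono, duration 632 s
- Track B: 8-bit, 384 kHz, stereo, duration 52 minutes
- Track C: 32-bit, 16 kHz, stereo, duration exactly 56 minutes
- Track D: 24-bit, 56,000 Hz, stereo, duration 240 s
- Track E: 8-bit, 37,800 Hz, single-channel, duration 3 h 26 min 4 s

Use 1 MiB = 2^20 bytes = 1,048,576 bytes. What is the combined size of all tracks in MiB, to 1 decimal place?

3398.7 MiB

Track A: 100,000 × 632 × 3 × 1 = 189,600,000 bytes.
Track B: 52 minutes = 3,120 s; 384,000 × 3,120 × 1 × 2 = 2,396,160,000 bytes.
Track C: exactly 56 minutes = 3,360 s; 16,000 × 3,360 × 4 × 2 = 430,080,000 bytes.
Track D: 56,000 × 240 × 3 × 2 = 80,640,000 bytes.
Track E: 3 h 26 min 4 s = 12,364 s; 37,800 × 12,364 × 1 × 1 = 467,359,200 bytes.
Total = 3,563,839,200 bytes = 3398.7 MiB.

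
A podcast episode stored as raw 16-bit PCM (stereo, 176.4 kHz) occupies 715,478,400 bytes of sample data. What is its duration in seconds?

Byte rate = 176,400 × 2 × 2 = 705,600 bytes/s.
Duration = 715,478,400 / 705,600 = 1,014 s.

1,014 seconds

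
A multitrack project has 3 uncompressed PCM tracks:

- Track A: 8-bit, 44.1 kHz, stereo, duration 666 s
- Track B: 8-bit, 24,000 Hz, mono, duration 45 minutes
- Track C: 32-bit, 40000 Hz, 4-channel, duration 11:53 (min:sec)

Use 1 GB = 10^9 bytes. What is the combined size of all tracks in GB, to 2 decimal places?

0.58 GB

Track A: 44,100 × 666 × 1 × 2 = 58,741,200 bytes.
Track B: 45 minutes = 2,700 s; 24,000 × 2,700 × 1 × 1 = 64,800,000 bytes.
Track C: 11:53 (min:sec) = 713 s; 40,000 × 713 × 4 × 4 = 456,320,000 bytes.
Total = 579,861,200 bytes = 0.58 GB.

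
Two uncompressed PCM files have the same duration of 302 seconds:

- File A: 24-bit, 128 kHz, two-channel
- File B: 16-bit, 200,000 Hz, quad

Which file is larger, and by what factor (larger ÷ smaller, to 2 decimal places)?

File A: 128,000 × 3 × 2 = 768,000 bytes/s.
File B: 200,000 × 2 × 4 = 1,600,000 bytes/s.
File B is larger; ratio = 483,200,000 / 231,936,000 = 2.08.

File B, by a factor of 2.08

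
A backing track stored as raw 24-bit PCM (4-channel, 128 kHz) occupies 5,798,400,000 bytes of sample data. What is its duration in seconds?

Byte rate = 128,000 × 3 × 4 = 1,536,000 bytes/s.
Duration = 5,798,400,000 / 1,536,000 = 3,775 s.

3,775 seconds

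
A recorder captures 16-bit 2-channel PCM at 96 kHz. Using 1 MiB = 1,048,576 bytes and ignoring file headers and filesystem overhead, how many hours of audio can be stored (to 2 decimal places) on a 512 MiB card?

0.39 hours

Uncompressed byte rate = 96,000 × 2 × 2 = 384,000 bytes/s.
Capacity = 512 × 1,048,576 = 536,870,912 bytes.
536,870,912 / 384,000 ≈ 1398.1 s → 0.39 hours.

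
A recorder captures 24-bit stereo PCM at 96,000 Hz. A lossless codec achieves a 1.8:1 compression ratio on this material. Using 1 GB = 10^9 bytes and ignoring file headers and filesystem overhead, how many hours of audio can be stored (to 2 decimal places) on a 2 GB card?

1.74 hours

Uncompressed byte rate = 96,000 × 3 × 2 = 576,000 bytes/s.
After 1.8:1 compression, effective rate ≈ 320000 bytes/s.
Capacity = 2 × 1,000,000,000 = 2,000,000,000 bytes.
2,000,000,000 / effective rate ≈ 6250 s → 1.74 hours.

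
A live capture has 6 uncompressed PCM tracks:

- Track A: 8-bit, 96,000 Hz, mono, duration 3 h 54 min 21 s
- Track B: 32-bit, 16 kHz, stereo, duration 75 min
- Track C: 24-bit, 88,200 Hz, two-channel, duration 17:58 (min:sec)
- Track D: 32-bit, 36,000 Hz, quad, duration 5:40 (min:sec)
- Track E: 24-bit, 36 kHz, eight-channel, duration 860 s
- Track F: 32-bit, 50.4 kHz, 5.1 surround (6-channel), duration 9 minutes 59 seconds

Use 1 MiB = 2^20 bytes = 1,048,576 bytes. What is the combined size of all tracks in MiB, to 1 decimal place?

Track A: 3 h 54 min 21 s = 14,061 s; 96,000 × 14,061 × 1 × 1 = 1,349,856,000 bytes.
Track B: 75 min = 4,500 s; 16,000 × 4,500 × 4 × 2 = 576,000,000 bytes.
Track C: 17:58 (min:sec) = 1,078 s; 88,200 × 1,078 × 3 × 2 = 570,477,600 bytes.
Track D: 5:40 (min:sec) = 340 s; 36,000 × 340 × 4 × 4 = 195,840,000 bytes.
Track E: 36,000 × 860 × 3 × 8 = 743,040,000 bytes.
Track F: 9 minutes 59 seconds = 599 s; 50,400 × 599 × 4 × 6 = 724,550,400 bytes.
Total = 4,159,764,000 bytes = 3967.1 MiB.

3967.1 MiB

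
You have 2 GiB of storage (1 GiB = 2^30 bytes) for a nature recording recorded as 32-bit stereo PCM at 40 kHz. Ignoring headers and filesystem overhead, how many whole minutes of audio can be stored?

111 minutes

Uncompressed byte rate = 40,000 × 4 × 2 = 320,000 bytes/s.
Capacity = 2 × 1,073,741,824 = 2,147,483,648 bytes.
2,147,483,648 / 320,000 ≈ 6710.89 s → 111 minutes.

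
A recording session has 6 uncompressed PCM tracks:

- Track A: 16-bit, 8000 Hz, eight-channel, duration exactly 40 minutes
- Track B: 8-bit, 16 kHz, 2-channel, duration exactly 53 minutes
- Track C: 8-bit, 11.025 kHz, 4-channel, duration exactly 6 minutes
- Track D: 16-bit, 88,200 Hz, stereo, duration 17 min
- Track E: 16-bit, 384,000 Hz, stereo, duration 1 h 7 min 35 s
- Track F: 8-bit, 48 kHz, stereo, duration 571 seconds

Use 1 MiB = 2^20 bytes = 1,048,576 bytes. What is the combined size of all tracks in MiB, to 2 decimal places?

6740.56 MiB

Track A: exactly 40 minutes = 2,400 s; 8,000 × 2,400 × 2 × 8 = 307,200,000 bytes.
Track B: exactly 53 minutes = 3,180 s; 16,000 × 3,180 × 1 × 2 = 101,760,000 bytes.
Track C: exactly 6 minutes = 360 s; 11,025 × 360 × 1 × 4 = 15,876,000 bytes.
Track D: 17 min = 1,020 s; 88,200 × 1,020 × 2 × 2 = 359,856,000 bytes.
Track E: 1 h 7 min 35 s = 4,055 s; 384,000 × 4,055 × 2 × 2 = 6,228,480,000 bytes.
Track F: 48,000 × 571 × 1 × 2 = 54,816,000 bytes.
Total = 7,067,988,000 bytes = 6740.56 MiB.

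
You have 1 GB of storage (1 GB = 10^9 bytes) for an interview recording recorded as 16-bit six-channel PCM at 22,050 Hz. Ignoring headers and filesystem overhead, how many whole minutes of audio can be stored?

Uncompressed byte rate = 22,050 × 2 × 6 = 264,600 bytes/s.
Capacity = 1 × 1,000,000,000 = 1,000,000,000 bytes.
1,000,000,000 / 264,600 ≈ 3779.29 s → 62 minutes.

62 minutes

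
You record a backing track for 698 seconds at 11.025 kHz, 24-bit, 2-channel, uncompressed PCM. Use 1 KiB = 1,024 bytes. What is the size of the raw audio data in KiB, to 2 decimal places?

45090.53 KiB

Bytes = 11,025 samples/s × 698 s × 3 bytes/sample × 2 ch = 46,172,700 bytes.
46,172,700 / 1,024 = 45090.53 KiB.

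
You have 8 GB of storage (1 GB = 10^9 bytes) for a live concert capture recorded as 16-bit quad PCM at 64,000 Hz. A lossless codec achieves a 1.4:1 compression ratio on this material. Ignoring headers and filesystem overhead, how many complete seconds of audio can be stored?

Uncompressed byte rate = 64,000 × 2 × 4 = 512,000 bytes/s.
After 1.4:1 compression, effective rate ≈ 365714.29 bytes/s.
Capacity = 8 × 1,000,000,000 = 8,000,000,000 bytes.
8,000,000,000 / effective rate ≈ 21875 s → 21,875 seconds.

21,875 seconds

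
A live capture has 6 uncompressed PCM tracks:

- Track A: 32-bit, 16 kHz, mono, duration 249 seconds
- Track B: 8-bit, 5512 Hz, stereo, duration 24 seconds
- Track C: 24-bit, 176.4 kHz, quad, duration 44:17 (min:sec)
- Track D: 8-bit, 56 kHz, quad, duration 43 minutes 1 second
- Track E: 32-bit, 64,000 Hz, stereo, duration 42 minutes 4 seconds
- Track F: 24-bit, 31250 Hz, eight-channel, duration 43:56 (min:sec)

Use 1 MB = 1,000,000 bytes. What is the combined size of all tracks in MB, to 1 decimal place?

9488.0 MB

Track A: 16,000 × 249 × 4 × 1 = 15,936,000 bytes.
Track B: 5,512 × 24 × 1 × 2 = 264,576 bytes.
Track C: 44:17 (min:sec) = 2,657 s; 176,400 × 2,657 × 3 × 4 = 5,624,337,600 bytes.
Track D: 43 minutes 1 second = 2,581 s; 56,000 × 2,581 × 1 × 4 = 578,144,000 bytes.
Track E: 42 minutes 4 seconds = 2,524 s; 64,000 × 2,524 × 4 × 2 = 1,292,288,000 bytes.
Track F: 43:56 (min:sec) = 2,636 s; 31,250 × 2,636 × 3 × 8 = 1,977,000,000 bytes.
Total = 9,487,970,176 bytes = 9488.0 MB.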